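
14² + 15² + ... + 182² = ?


Σₖ₌14^182 k² = Σₖ₌₁^182 k² − Σₖ₌₁^13 k²
= 182·183·365/6 − 13·14·27/6
= 2026115 − 819 = 2025296

Σk² = 2025296


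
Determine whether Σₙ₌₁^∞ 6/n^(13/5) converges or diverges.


p-series test: Σ c/n^p converges if p > 1, diverges if p ≤ 1 (constant c > 0 doesn't affect convergence).
p = 13/5
13/5 > 1 → CONVERGES

Converges (p = 13/5 > 1)


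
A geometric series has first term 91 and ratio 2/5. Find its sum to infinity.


S∞ = a₁/(1-r) = 91/(1 - 2/5)
= 91/(3/5)
= 455/3

S∞ = 455/3


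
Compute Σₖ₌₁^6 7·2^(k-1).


Sₙ = 7×(2^6 - 1)/(2 - 1)
= 7×(64 - 1)/1
= 7×63/1
= 441

S_6 = 441


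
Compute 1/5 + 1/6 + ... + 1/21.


Σₖ₌5^21 1/k = 1/5 + 1/6 + 1/7 + ... + 1/21
= 24241859/15519504
≈ 1.562

Sum = 24241859/15519504 ≈ 1.562


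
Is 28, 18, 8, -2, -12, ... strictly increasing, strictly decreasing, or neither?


Differences: -10, -10, -10, -10
All differences < 0 → strictly DECREASING

Monotonically decreasing


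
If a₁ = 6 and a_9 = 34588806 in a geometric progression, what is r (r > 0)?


r^(n-1) = aₙ/a₁
r^8 = 34588806/6 = 5764801
r = 5764801^(1/8)
= ±7; taking r > 0 gives r = 7

r = 7


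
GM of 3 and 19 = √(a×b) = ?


GM = √(3×19) = √57 = 7.5498

GM = 7.5498


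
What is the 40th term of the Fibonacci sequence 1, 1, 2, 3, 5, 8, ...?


Fibonacci sequence: 1, 1, 2, 3, 5, 8, 13, 21, 34, 55, 89, ...
F(40) = 102334155

F(40) = 102334155


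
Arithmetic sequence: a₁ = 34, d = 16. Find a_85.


aₙ = a₁ + (n-1)d
= 34 + (85-1)×16
= 34 + 1344
= 1378

a_85 = 1378


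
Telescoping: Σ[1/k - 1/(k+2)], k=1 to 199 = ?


Telescoping with gap 2: two head and two tail terms survive.
= (1 + 1/2) - (1/200 + 1/201)
= 3/2 - 1/200 - 1/201 = 59899/40200

Sum = 59899/40200


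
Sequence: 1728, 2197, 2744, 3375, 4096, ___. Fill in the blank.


Pattern: perfect cubes: n³
Terms: 1728, 2197, 2744, 3375, 4096
Next term = 4913

Next term = 4913


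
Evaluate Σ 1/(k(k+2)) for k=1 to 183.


1/(k(k+2)) = (1/2)·(1/k - 1/(k+2)) (partial fractions)
Telescoping: Σ = (1/2)·(1 + 1/2 - 1/184 - 1/185) = 50691/68080

Sum = 50691/68080


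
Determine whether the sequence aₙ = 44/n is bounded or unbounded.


a₁ = 44, a₂ = 44/2, a₃ = 44/3, ...
0 < aₙ ≤ 44 for all n ≥ 1
Lower bound: 0, Upper bound: 44
The sequence IS bounded

Bounded (0 < aₙ ≤ 44)


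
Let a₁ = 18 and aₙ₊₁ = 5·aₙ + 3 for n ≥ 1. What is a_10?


Computing step by step:
a_1 = 18
a_2 = 93
a_3 = 468
a_4 = 2343
a_5 = 11718
a_6 = 58593
a_7 = 292968
a_8 = 1464843
a_9 = 7324218
a_10 = 36621093


a_10 = 36621093


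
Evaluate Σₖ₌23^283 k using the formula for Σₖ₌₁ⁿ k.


Σₖ₌23^283 k = Σₖ₌₁^283 k − Σₖ₌₁^22 k
= 283·284/2 − 22·23/2
= 40186 − 253 = 39933

Σk = 39933


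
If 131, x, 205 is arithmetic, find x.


AM = (131 + 205)/2 = 336/2 = 168

AM = 168


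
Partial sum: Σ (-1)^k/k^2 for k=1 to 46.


S = -1 + 1/4 - 1/9 + 1/16 - 1/25 + 1/36 - 1/49 + 1/64 ± ...
= -0.8222
(Full series converges to -π²/12 ≈ -0.8225)

S_46 = -0.8222


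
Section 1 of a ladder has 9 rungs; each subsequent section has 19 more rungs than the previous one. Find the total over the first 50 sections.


aₙ = 9 + (50-1)×19 = 940
Sₙ = n(a₁+aₙ)/2 = 50×(9+940)/2
= 50×949/2 = 23725

S_50 = 23725


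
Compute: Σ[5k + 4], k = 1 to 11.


Σ(5k+4) = 5·Σk + 4·n
= 5·66 + 4·11
= 330 + 44 = 374

Σ = 374


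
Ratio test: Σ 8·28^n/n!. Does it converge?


aₙ = 8·28^n/n!
a_{n+1}/aₙ = 28^(n+1)/(n+1)! × n!/28^n  (constant 8 cancels)
= 28/(n+1)
L = lim(n→∞) 28/(n+1) = 0
L < 1 → series CONVERGES

Converges (ratio test: L = 0 < 1)


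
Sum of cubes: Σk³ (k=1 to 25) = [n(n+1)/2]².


n(n+1)/2 = 25×26/2 = 325
Σk³ = 325² = 105625

Σk³ = 105625


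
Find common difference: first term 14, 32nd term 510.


d = (aₙ - a₁)/(n-1)
= (510 - 14)/(32-1)
= 496/31 = 16

d = 16


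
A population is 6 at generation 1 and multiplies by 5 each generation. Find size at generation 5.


aₙ = a₁·r^(n-1)
= 6×5^4
= 6×625
= 3750

a_5 = 3750


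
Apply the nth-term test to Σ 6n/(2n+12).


lim(n→∞) 6n/(2n+12) = 6/2 = 3  (divide numerator and denominator by n)
lim aₙ = 3 ≠ 0 → series DIVERGES

Diverges (lim aₙ = 3 ≠ 0)


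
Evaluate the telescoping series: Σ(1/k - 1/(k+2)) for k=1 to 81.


Telescoping with gap 2: two head and two tail terms survive.
= (1 + 1/2) - (1/82 + 1/83)
= 3/2 - 1/82 - 1/83 = 5022/3403

Sum = 5022/3403


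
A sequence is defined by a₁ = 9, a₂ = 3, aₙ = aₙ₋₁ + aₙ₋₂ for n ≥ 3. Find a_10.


Computing iteratively: 9, 3, 12, 15, 27, 42, 69, 111, 180, 291
a_10 = 291

a_10 = 291


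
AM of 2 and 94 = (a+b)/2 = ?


AM = (2 + 94)/2 = 96/2 = 48

AM = 48


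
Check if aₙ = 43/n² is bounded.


a₁ = 43, a₂ = 43/4, a₃ = 43/9, ...
0 < aₙ ≤ 43 for all n ≥ 1
The sequence IS bounded

Bounded (0 < aₙ ≤ 43)


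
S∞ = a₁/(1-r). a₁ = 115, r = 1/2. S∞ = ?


S∞ = a₁/(1-r) = 115/(1 - 1/2)
= 115/(1/2)
= 230

S∞ = 230


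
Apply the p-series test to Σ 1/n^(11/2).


p-series test: Σ c/n^p converges if p > 1, diverges if p ≤ 1 (constant c > 0 doesn't affect convergence).
p = 11/2
11/2 > 1 → CONVERGES

Converges (p = 11/2 > 1)


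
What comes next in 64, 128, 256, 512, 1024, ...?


Pattern: powers of 2: 2ⁿ
Terms: 64, 128, 256, 512, 1024
Next term = 2048

Next term = 2048


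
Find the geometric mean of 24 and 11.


GM = √(24×11) = √264 = 16.2481

GM = 16.2481


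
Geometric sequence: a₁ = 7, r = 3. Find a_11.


aₙ = a₁·r^(n-1)
= 7×3^10
= 7×59049
= 413343

a_11 = 413343


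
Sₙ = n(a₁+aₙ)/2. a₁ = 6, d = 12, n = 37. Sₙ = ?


aₙ = 6 + (37-1)×12 = 438
Sₙ = n(a₁+aₙ)/2 = 37×(6+438)/2
= 37×444/2 = 8214

S_37 = 8214


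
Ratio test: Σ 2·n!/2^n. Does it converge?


aₙ = 2·n!/2^n
a_{n+1}/aₙ = (n+1)!/2^(n+1) × 2^n/n!  (constant 2 cancels)
= (n+1)/2
L = lim(n→∞) (n+1)/2 = ∞
L > 1 → series DIVERGES

Diverges (ratio test: L = ∞ > 1)


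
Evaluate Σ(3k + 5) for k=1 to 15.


Σ(3k+5) = 3·Σk + 5·n
= 3·120 + 5·15
= 360 + 75 = 435

Σ = 435


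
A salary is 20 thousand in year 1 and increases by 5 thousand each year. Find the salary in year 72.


aₙ = a₁ + (n-1)d
= 20 + (72-1)×5
= 20 + 355
= 375

a_72 = 375


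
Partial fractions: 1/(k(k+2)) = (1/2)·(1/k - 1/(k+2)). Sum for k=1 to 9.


1/(k(k+2)) = (1/2)·(1/k - 1/(k+2)) (partial fractions)
Telescoping: Σ = (1/2)·(1 + 1/2 - 1/10 - 1/11) = 36/55

Sum = 36/55


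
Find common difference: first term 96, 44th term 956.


d = (aₙ - a₁)/(n-1)
= (956 - 96)/(44-1)
= 860/43 = 20

d = 20


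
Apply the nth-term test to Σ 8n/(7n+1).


lim(n→∞) 8n/(7n+1) = 8/7 = 8/7  (divide numerator and denominator by n)
lim aₙ = 8/7 ≠ 0 → series DIVERGES

Diverges (lim aₙ = 8/7 ≠ 0)


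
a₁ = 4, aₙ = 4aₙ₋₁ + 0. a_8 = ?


Computing step by step:
a_1 = 4
a_2 = 16
a_3 = 64
a_4 = 256
a_5 = 1024
a_6 = 4096
a_7 = 16384
a_8 = 65536


a_8 = 65536


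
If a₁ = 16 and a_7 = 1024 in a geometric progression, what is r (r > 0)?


r^(n-1) = aₙ/a₁
r^6 = 1024/16 = 64
r = 64^(1/6)
= ±2; taking r > 0 gives r = 2

r = 2


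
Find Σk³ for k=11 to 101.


Σₖ₌11^101 k³ = [101·102/2]² − [10·11/2]²
= 26532801 − 3025 = 26529776

Σk³ = 26529776


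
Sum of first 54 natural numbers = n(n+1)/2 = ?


n(n+1)/2 = 54×55/2 = 2970/2 = 1485

Σk = 1485


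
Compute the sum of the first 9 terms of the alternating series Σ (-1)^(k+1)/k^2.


S = 1 - 1/4 + 1/9 - 1/16 + 1/25 - 1/36 + 1/49 - 1/64 ± ...
= 0.828
(Full series converges to +π²/12 ≈ +0.8225)

S_9 = 0.828


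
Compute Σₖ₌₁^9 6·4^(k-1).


Sₙ = 6×(4^9 - 1)/(4 - 1)
= 6×(262144 - 1)/3
= 6×262143/3
= 524286

S_9 = 524286


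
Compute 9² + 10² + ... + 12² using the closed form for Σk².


Σₖ₌9^12 k² = Σₖ₌₁^12 k² − Σₖ₌₁^8 k²
= 12·13·25/6 − 8·9·17/6
= 650 − 204 = 446

Σk² = 446


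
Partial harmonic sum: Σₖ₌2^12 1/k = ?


Σₖ₌2^12 1/k = 1/2 + 1/3 + 1/4 + ... + 1/12
= 58301/27720
≈ 2.1032

Sum = 58301/27720 ≈ 2.1032


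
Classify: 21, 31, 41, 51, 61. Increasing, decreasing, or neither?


Differences: 10, 10, 10, 10
All differences > 0 → strictly INCREASING

Monotonically increasing


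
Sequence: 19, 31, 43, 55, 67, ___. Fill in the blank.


Pattern: arithmetic (d=12)
Terms: 19, 31, 43, 55, 67
Next term = 79

Next term = 79


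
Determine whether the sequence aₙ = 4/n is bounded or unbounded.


a₁ = 4, a₂ = 4/2, a₃ = 4/3, ...
0 < aₙ ≤ 4 for all n ≥ 1
Lower bound: 0, Upper bound: 4
The sequence IS bounded

Bounded (0 < aₙ ≤ 4)


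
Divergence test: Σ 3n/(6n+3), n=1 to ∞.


lim(n→∞) 3n/(6n+3) = 3/6 = 1/2  (divide numerator and denominator by n)
lim aₙ = 1/2 ≠ 0 → series DIVERGES

Diverges (lim aₙ = 1/2 ≠ 0)


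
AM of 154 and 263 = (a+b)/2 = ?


AM = (154 + 263)/2 = 417/2 = 208.5

AM = 208.5


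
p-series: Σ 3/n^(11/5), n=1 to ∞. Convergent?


p-series test: Σ c/n^p converges if p > 1, diverges if p ≤ 1 (constant c > 0 doesn't affect convergence).
p = 11/5
11/5 > 1 → CONVERGES

Converges (p = 11/5 > 1)


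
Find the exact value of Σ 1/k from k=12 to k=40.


Σₖ₌12^40 1/k = 1/12 + 1/13 + 1/14 + ... + 1/40
= 960709218673469/763275922437600
≈ 1.2587

Sum = 960709218673469/763275922437600 ≈ 1.2587


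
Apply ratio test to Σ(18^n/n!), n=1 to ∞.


aₙ = 18^n/n!
a_{n+1}/aₙ = 18^(n+1)/(n+1)! × n!/18^n
= 18/(n+1)
L = lim(n→∞) 18/(n+1) = 0
L < 1 → series CONVERGES

Converges (ratio test: L = 0 < 1)


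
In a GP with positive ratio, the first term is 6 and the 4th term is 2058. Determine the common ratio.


r^(n-1) = aₙ/a₁
r^3 = 2058/6 = 343
r = 343^(1/3)
= 7

r = 7


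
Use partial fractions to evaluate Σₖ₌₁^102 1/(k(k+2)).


1/(k(k+2)) = (1/2)·(1/k - 1/(k+2)) (partial fractions)
Telescoping: Σ = (1/2)·(1 + 1/2 - 1/103 - 1/104) = 15861/21424

Sum = 15861/21424


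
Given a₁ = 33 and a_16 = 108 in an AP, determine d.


d = (aₙ - a₁)/(n-1)
= (108 - 33)/(16-1)
= 75/15 = 5

d = 5


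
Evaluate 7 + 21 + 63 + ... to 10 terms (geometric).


Sₙ = 7×(3^10 - 1)/(3 - 1)
= 7×(59049 - 1)/2
= 7×59048/2
= 206668

S_10 = 206668


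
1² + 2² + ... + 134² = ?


n = 134
n(n+1)(2n+1)/6 = 134×135×269/6
= 4866210/6 = 811035

Σk² = 811035


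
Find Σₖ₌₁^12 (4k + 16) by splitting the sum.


Σ(4k+16) = 4·Σk + 16·n
= 4·78 + 16·12
= 312 + 192 = 504

Σ = 504


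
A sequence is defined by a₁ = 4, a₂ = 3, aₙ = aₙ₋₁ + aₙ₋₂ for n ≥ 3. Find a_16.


Computing iteratively: 4, 3, 7, 10, 17, 27, 44, 71, 115, 186, 301, 487, ...
a_16 = 3338

a_16 = 3338


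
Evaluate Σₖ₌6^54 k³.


Σₖ₌6^54 k³ = [54·55/2]² − [5·6/2]²
= 2205225 − 225 = 2205000

Σk³ = 2205000


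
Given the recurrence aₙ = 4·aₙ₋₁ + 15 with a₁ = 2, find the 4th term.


Computing step by step:
a_1 = 2
a_2 = 23
a_3 = 107
a_4 = 443


a_4 = 443


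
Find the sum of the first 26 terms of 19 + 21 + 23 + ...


aₙ = 19 + (26-1)×2 = 69
Sₙ = n(a₁+aₙ)/2 = 26×(19+69)/2
= 26×88/2 = 1144

S_26 = 1144


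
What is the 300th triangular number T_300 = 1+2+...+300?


n(n+1)/2 = 300×301/2 = 90300/2 = 45150

Σk = 45150


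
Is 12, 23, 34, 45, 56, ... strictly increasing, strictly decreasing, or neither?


Differences: 11, 11, 11, 11
All differences > 0 → strictly INCREASING

Monotonically increasing


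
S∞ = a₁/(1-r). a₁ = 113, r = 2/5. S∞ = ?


S∞ = a₁/(1-r) = 113/(1 - 2/5)
= 113/(3/5)
= 565/3

S∞ = 565/3


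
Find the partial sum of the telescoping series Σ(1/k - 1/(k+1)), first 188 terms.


Telescoping: adjacent terms cancel.
= 1/1 - 1/189
= 1 - 1/189 = 188/189

Sum = 188/189


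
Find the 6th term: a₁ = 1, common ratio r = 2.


aₙ = a₁·r^(n-1)
= 1×2^5
= 1×32
= 32

a_6 = 32


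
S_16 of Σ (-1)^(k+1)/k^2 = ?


S = 1 - 1/4 + 1/9 - 1/16 + 1/25 - 1/36 + 1/49 - 1/64 ± ...
= 0.8206
(Full series converges to +π²/12 ≈ +0.8225)

S_16 = 0.8206


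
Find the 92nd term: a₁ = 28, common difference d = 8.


aₙ = a₁ + (n-1)d
= 28 + (92-1)×8
= 28 + 728
= 756

a_92 = 756


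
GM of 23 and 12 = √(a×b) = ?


GM = √(23×12) = √276 = 16.6132

GM = 16.6132


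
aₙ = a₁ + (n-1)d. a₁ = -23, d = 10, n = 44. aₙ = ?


aₙ = a₁ + (n-1)d
= -23 + (44-1)×10
= -23 + 430
= 407

a_44 = 407


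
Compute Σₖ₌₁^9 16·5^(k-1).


Sₙ = 16×(5^9 - 1)/(5 - 1)
= 16×(1953125 - 1)/4
= 16×1953124/4
= 7812496

S_9 = 7812496


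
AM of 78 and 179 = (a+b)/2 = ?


AM = (78 + 179)/2 = 257/2 = 128.5

AM = 128.5


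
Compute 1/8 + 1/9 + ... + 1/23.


Σₖ₌8^23 1/k = 1/8 + 1/9 + 1/10 + ... + 1/23
= 679055651/594914320
≈ 1.1414

Sum = 679055651/594914320 ≈ 1.1414


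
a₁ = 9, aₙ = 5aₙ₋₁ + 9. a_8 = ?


Computing step by step:
a_1 = 9
a_2 = 54
a_3 = 279
a_4 = 1404
a_5 = 7029
a_6 = 35154
a_7 = 175779
a_8 = 878904


a_8 = 878904


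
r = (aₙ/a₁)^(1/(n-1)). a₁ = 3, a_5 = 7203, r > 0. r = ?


r^(n-1) = aₙ/a₁
r^4 = 7203/3 = 2401
r = 2401^(1/4)
= ±7; taking r > 0 gives r = 7

r = 7


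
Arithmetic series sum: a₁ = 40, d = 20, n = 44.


aₙ = 40 + (44-1)×20 = 900
Sₙ = n(a₁+aₙ)/2 = 44×(40+900)/2
= 44×940/2 = 20680

S_44 = 20680


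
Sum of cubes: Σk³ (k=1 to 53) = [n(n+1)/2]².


n(n+1)/2 = 53×54/2 = 1431
Σk³ = 1431² = 2047761

Σk³ = 2047761


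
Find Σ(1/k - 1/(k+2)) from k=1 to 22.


Telescoping with gap 2: two head and two tail terms survive.
= (1 + 1/2) - (1/23 + 1/24)
= 3/2 - 1/23 - 1/24 = 781/552

Sum = 781/552


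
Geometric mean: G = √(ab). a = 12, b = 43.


GM = √(12×43) = √516 = 22.7156

GM = 22.7156


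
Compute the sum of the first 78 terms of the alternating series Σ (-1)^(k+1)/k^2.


S = 1 - 1/4 + 1/9 - 1/16 + 1/25 - 1/36 + 1/49 - 1/64 ± ...
= 0.8224
(Full series converges to +π²/12 ≈ +0.8225)

S_78 = 0.8224


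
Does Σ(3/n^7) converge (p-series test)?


p-series test: Σ c/n^p converges if p > 1, diverges if p ≤ 1 (constant c > 0 doesn't affect convergence).
p = 7
7 > 1 → CONVERGES

Converges (p = 7 > 1)


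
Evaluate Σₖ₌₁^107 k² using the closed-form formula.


n = 107
n(n+1)(2n+1)/6 = 107×108×215/6
= 2484540/6 = 414090

Σk² = 414090


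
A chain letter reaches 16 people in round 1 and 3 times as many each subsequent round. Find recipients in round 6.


aₙ = a₁·r^(n-1)
= 16×3^5
= 16×243
= 3888

a_6 = 3888


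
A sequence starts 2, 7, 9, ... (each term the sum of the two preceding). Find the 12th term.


Computing iteratively: 2, 7, 9, 16, 25, 41, 66, 107, 173, 280, 453, 733
a_12 = 733

a_12 = 733


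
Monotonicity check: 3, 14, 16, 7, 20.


Differences: 11, 2, -9, 13
Difference at position 1 is +11 (> 0) but position 3 is -9 (< 0) — sequence both rises and falls
→ NOT monotonic

Not monotonic


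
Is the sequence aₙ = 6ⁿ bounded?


aₙ = 6ⁿ → as n→∞, aₙ→∞ (since base 6 > 1)
No finite upper bound exists
The sequence is UNBOUNDED

Unbounded (aₙ → ∞ as n → ∞)


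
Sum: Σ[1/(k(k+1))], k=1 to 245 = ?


1/(k(k+1)) = 1/k - 1/(k+1) (partial fractions)
Telescoping: Σ = 1 - 1/246 = 245/246

Sum = 245/246


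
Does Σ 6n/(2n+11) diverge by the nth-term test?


lim(n→∞) 6n/(2n+11) = 6/2 = 3  (divide numerator and denominator by n)
lim aₙ = 3 ≠ 0 → series DIVERGES

Diverges (lim aₙ = 3 ≠ 0)


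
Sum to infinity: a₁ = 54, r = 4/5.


S∞ = a₁/(1-r) = 54/(1 - 4/5)
= 54/(1/5)
= 270

S∞ = 270


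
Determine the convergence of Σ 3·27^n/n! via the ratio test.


aₙ = 3·27^n/n!
a_{n+1}/aₙ = 27^(n+1)/(n+1)! × n!/27^n  (constant 3 cancels)
= 27/(n+1)
L = lim(n→∞) 27/(n+1) = 0
L < 1 → series CONVERGES

Converges (ratio test: L = 0 < 1)


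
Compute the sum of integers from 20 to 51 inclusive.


Σₖ₌20^51 k = Σₖ₌₁^51 k − Σₖ₌₁^19 k
= 51·52/2 − 19·20/2
= 1326 − 190 = 1136

Σk = 1136


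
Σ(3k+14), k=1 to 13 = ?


Σ(3k+14) = 3·Σk + 14·n
= 3·91 + 14·13
= 273 + 182 = 455

Σ = 455


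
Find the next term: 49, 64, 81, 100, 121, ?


Pattern: perfect squares: n²
Terms: 49, 64, 81, 100, 121
Next term = 144

Next term = 144


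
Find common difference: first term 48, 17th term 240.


d = (aₙ - a₁)/(n-1)
= (240 - 48)/(17-1)
= 192/16 = 12

d = 12


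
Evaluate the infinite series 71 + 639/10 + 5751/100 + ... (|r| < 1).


S∞ = a₁/(1-r) = 71/(1 - 9/10)
= 71/(1/10)
= 710

S∞ = 710


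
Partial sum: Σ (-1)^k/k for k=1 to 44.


S = -1 + 1/2 - 1/3 + 1/4 - 1/5 + 1/6 - 1/7 + 1/8 ± ...
= -0.6819
(Full series converges to -ln(2) ≈ -0.6931)

S_44 = -0.6819


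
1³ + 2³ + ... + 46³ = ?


n(n+1)/2 = 46×47/2 = 1081
Σk³ = 1081² = 1168561

Σk³ = 1168561


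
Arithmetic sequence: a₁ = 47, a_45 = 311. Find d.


d = (aₙ - a₁)/(n-1)
= (311 - 47)/(45-1)
= 264/44 = 6

d = 6


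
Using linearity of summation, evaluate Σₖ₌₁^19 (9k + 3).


Σ(9k+3) = 9·Σk + 3·n
= 9·190 + 3·19
= 1710 + 57 = 1767

Σ = 1767


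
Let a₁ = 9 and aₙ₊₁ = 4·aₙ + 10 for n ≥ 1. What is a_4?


Computing step by step:
a_1 = 9
a_2 = 46
a_3 = 194
a_4 = 786


a_4 = 786


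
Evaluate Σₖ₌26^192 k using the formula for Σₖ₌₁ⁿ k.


Σₖ₌26^192 k = Σₖ₌₁^192 k − Σₖ₌₁^25 k
= 192·193/2 − 25·26/2
= 18528 − 325 = 18203

Σk = 18203


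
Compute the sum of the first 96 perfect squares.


n = 96
n(n+1)(2n+1)/6 = 96×97×193/6
= 1797216/6 = 299536

Σk² = 299536


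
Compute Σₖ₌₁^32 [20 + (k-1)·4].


aₙ = 20 + (32-1)×4 = 144
Sₙ = n(a₁+aₙ)/2 = 32×(20+144)/2
= 32×164/2 = 2624

S_32 = 2624


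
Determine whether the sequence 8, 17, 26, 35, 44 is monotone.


Differences: 9, 9, 9, 9
All differences > 0 → strictly INCREASING

Monotonically increasing


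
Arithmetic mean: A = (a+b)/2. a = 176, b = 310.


AM = (176 + 310)/2 = 486/2 = 243

AM = 243


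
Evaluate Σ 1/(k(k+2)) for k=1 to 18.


1/(k(k+2)) = (1/2)·(1/k - 1/(k+2)) (partial fractions)
Telescoping: Σ = (1/2)·(1 + 1/2 - 1/19 - 1/20) = 531/760

Sum = 531/760


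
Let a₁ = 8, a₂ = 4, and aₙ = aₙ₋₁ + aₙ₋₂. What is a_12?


Computing iteratively: 8, 4, 12, 16, 28, 44, 72, 116, 188, 304, 492, 796
a_12 = 796

a_12 = 796


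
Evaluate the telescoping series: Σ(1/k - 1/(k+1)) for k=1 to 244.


Telescoping: adjacent terms cancel.
= 1/1 - 1/245
= 1 - 1/245 = 244/245

Sum = 244/245


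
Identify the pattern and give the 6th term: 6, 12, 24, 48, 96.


Pattern: geometric (r=2)
Terms: 6, 12, 24, 48, 96
Next term = 192

Next term = 192


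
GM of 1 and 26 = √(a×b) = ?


GM = √(1×26) = √26 = 5.099

GM = 5.099


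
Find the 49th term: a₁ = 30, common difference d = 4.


aₙ = a₁ + (n-1)d
= 30 + (49-1)×4
= 30 + 192
= 222

a_49 = 222


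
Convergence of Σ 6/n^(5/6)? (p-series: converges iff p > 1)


p-series test: Σ c/n^p converges if p > 1, diverges if p ≤ 1 (constant c > 0 doesn't affect convergence).
p = 5/6
5/6 ≤ 1 → DIVERGES

Diverges (p = 5/6 ≤ 1)


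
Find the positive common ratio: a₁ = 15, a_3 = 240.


r^(n-1) = aₙ/a₁
r^2 = 240/15 = 16
r = 16^(1/2)
= ±4; taking r > 0 gives r = 4

r = 4


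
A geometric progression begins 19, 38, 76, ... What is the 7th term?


aₙ = a₁·r^(n-1)
= 19×2^6
= 19×64
= 1216

a_7 = 1216


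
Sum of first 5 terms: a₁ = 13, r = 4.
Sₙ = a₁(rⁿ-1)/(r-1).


Sₙ = 13×(4^5 - 1)/(4 - 1)
= 13×(1024 - 1)/3
= 13×1023/3
= 4433

S_5 = 4433


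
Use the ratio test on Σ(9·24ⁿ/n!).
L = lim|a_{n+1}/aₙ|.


aₙ = 9·24^n/n!
a_{n+1}/aₙ = 24^(n+1)/(n+1)! × n!/24^n  (constant 9 cancels)
= 24/(n+1)
L = lim(n→∞) 24/(n+1) = 0
L < 1 → series CONVERGES

Converges (ratio test: L = 0 < 1)


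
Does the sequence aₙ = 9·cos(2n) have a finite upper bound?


For all n, -1 ≤ cos(2n) ≤ 1, so -9 ≤ 9·cos(2n) ≤ 9
Lower bound: -9, Upper bound: 9
The sequence IS bounded

Bounded (-9 ≤ aₙ ≤ 9)


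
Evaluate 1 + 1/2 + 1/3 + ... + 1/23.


H_23 = 1/1 + 1/2 + 1/3 + ... + 1/23
= 444316699/118982864
≈ 3.7343

H_23 = 444316699/118982864 ≈ 3.7343


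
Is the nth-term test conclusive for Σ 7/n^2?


lim(n→∞) 7/n^2 = 0
lim aₙ = 0 → nth-term test is INCONCLUSIVE
(Need other tests; this is actually a convergent p-series with p=2 > 1)

Inconclusive (lim aₙ = 0; need another test)


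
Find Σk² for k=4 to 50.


Σₖ₌4^50 k² = Σₖ₌₁^50 k² − Σₖ₌₁^3 k²
= 50·51·101/6 − 3·4·7/6
= 42925 − 14 = 42911

Σk² = 42911


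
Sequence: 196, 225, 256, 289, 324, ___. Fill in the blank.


Pattern: perfect squares: n²
Terms: 196, 225, 256, 289, 324
Next term = 361

Next term = 361


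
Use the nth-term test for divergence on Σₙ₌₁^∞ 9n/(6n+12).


lim(n→∞) 9n/(6n+12) = 9/6 = 3/2  (divide numerator and denominator by n)
lim aₙ = 3/2 ≠ 0 → series DIVERGES

Diverges (lim aₙ = 3/2 ≠ 0)


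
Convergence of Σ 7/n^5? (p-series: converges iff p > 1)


p-series test: Σ c/n^p converges if p > 1, diverges if p ≤ 1 (constant c > 0 doesn't affect convergence).
p = 5
5 > 1 → CONVERGES

Converges (p = 5 > 1)


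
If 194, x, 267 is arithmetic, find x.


AM = (194 + 267)/2 = 461/2 = 230.5

AM = 230.5


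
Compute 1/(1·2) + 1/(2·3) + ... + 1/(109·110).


1/(k(k+1)) = 1/k - 1/(k+1) (partial fractions)
Telescoping: Σ = 1 - 1/110 = 109/110

Sum = 109/110


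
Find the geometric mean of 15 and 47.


GM = √(15×47) = √705 = 26.5518

GM = 26.5518


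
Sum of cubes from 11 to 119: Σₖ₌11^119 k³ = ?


Σₖ₌11^119 k³ = [119·120/2]² − [10·11/2]²
= 50979600 − 3025 = 50976575

Σk³ = 50976575


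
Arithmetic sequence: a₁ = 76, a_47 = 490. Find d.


d = (aₙ - a₁)/(n-1)
= (490 - 76)/(47-1)
= 414/46 = 9

d = 9


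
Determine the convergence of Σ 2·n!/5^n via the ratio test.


aₙ = 2·n!/5^n
a_{n+1}/aₙ = (n+1)!/5^(n+1) × 5^n/n!  (constant 2 cancels)
= (n+1)/5
L = lim(n→∞) (n+1)/5 = ∞
L > 1 → series DIVERGES

Diverges (ratio test: L = ∞ > 1)


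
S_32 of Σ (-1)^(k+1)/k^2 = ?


S = 1 - 1/4 + 1/9 - 1/16 + 1/25 - 1/36 + 1/49 - 1/64 ± ...
= 0.822
(Full series converges to +π²/12 ≈ +0.8225)

S_32 = 0.822


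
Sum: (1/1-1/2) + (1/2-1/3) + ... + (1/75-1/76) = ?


Telescoping: adjacent terms cancel.
= 1/1 - 1/76
= 1 - 1/76 = 75/76

Sum = 75/76


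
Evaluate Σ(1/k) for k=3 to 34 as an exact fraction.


Σₖ₌3^34 1/k = 1/3 + 1/4 + 1/5 + ... + 1/34
= 34370802258349/13127595717600
≈ 2.6182

Sum = 34370802258349/13127595717600 ≈ 2.6182


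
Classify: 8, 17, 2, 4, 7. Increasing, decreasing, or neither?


Differences: 9, -15, 2, 3
Difference at position 1 is +9 (> 0) but position 2 is -15 (< 0) — sequence both rises and falls
→ NOT monotonic

Not monotonic


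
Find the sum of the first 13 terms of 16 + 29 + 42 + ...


aₙ = 16 + (13-1)×13 = 172
Sₙ = n(a₁+aₙ)/2 = 13×(16+172)/2
= 13×188/2 = 1222

S_13 = 1222


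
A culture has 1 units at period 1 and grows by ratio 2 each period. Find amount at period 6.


aₙ = a₁·r^(n-1)
= 1×2^5
= 1×32
= 32

a_6 = 32


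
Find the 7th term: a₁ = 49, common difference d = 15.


aₙ = a₁ + (n-1)d
= 49 + (7-1)×15
= 49 + 90
= 139

a_7 = 139


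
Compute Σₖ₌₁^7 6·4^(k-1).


Sₙ = 6×(4^7 - 1)/(4 - 1)
= 6×(16384 - 1)/3
= 6×16383/3
= 32766

S_7 = 32766


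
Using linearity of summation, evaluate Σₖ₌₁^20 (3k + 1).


Σ(3k+1) = 3·Σk + 1·n
= 3·210 + 1·20
= 630 + 20 = 650

Σ = 650


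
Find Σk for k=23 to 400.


Σₖ₌23^400 k = Σₖ₌₁^400 k − Σₖ₌₁^22 k
= 400·401/2 − 22·23/2
= 80200 − 253 = 79947

Σk = 79947


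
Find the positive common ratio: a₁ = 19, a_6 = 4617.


r^(n-1) = aₙ/a₁
r^5 = 4617/19 = 243
r = 243^(1/5)
= 3

r = 3


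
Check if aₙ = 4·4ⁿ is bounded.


aₙ = 4·4ⁿ → as n→∞, aₙ→∞ (since base 4 > 1)
No finite upper bound exists
The sequence is UNBOUNDED

Unbounded (aₙ → ∞ as n → ∞)


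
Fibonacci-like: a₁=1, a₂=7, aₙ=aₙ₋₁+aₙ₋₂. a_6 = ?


Computing iteratively: 1, 7, 8, 15, 23, 38
a_6 = 38

a_6 = 38


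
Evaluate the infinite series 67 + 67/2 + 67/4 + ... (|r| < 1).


S∞ = a₁/(1-r) = 67/(1 - 1/2)
= 67/(1/2)
= 134

S∞ = 134


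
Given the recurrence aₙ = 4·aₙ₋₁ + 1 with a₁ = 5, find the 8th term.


Computing step by step:
a_1 = 5
a_2 = 21
a_3 = 85
a_4 = 341
a_5 = 1365
a_6 = 5461
a_7 = 21845
a_8 = 87381


a_8 = 87381


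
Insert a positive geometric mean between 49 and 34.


GM = √(49×34) = √1666 = 40.8167

GM = 40.8167


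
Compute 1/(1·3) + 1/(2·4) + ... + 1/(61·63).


1/(k(k+2)) = (1/2)·(1/k - 1/(k+2)) (partial fractions)
Telescoping: Σ = (1/2)·(1 + 1/2 - 1/62 - 1/63) = 2867/3906

Sum = 2867/3906


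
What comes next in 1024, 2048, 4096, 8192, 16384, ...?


Pattern: powers of 2: 2ⁿ
Terms: 1024, 2048, 4096, 8192, 16384
Next term = 32768

Next term = 32768


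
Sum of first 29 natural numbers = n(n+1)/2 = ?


n(n+1)/2 = 29×30/2 = 870/2 = 435

Σk = 435


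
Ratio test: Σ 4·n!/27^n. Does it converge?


aₙ = 4·n!/27^n
a_{n+1}/aₙ = (n+1)!/27^(n+1) × 27^n/n!  (constant 4 cancels)
= (n+1)/27
L = lim(n→∞) (n+1)/27 = ∞
L > 1 → series DIVERGES

Diverges (ratio test: L = ∞ > 1)


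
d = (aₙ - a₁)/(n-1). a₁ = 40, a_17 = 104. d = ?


d = (aₙ - a₁)/(n-1)
= (104 - 40)/(17-1)
= 64/16 = 4

d = 4


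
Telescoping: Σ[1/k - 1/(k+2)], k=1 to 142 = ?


Telescoping with gap 2: two head and two tail terms survive.
= (1 + 1/2) - (1/143 + 1/144)
= 3/2 - 1/143 - 1/144 = 30601/20592

Sum = 30601/20592


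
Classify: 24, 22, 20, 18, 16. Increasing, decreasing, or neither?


Differences: -2, -2, -2, -2
All differences < 0 → strictly DECREASING

Monotonically decreasing


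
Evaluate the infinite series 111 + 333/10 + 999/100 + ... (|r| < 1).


S∞ = a₁/(1-r) = 111/(1 - 3/10)
= 111/(7/10)
= 1110/7

S∞ = 1110/7


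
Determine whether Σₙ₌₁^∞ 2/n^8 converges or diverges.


p-series test: Σ c/n^p converges if p > 1, diverges if p ≤ 1 (constant c > 0 doesn't affect convergence).
p = 8
8 > 1 → CONVERGES

Converges (p = 8 > 1)


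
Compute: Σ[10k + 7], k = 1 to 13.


Σ(10k+7) = 10·Σk + 7·n
= 10·91 + 7·13
= 910 + 91 = 1001

Σ = 1001


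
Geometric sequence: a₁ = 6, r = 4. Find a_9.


aₙ = a₁·r^(n-1)
= 6×4^8
= 6×65536
= 393216

a_9 = 393216


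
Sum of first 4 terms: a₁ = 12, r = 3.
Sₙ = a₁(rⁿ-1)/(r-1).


Sₙ = 12×(3^4 - 1)/(3 - 1)
= 12×(81 - 1)/2
= 12×80/2
= 480

S_4 = 480


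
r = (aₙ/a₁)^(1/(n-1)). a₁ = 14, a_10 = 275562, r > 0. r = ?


r^(n-1) = aₙ/a₁
r^9 = 275562/14 = 19683
r = 19683^(1/9)
= 3

r = 3


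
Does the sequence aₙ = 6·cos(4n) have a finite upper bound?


For all n, -1 ≤ cos(4n) ≤ 1, so -6 ≤ 6·cos(4n) ≤ 6
Lower bound: -6, Upper bound: 6
The sequence IS bounded

Bounded (-6 ≤ aₙ ≤ 6)


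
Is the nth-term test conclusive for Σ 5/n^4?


lim(n→∞) 5/n^4 = 0
lim aₙ = 0 → nth-term test is INCONCLUSIVE
(Need other tests; this is actually a convergent p-series with p=4 > 1)

Inconclusive (lim aₙ = 0; need another test)


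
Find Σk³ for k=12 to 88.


Σₖ₌12^88 k³ = [88·89/2]² − [11·12/2]²
= 15335056 − 4356 = 15330700

Σk³ = 15330700


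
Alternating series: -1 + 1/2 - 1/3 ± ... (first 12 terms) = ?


S = -1 + 1/2 - 1/3 + 1/4 - 1/5 + 1/6 - 1/7 + 1/8 ± ...
= -0.6532
(Full series converges to -ln(2) ≈ -0.6931)

S_12 = -0.6532


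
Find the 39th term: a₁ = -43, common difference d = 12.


aₙ = a₁ + (n-1)d
= -43 + (39-1)×12
= -43 + 456
= 413

a_39 = 413


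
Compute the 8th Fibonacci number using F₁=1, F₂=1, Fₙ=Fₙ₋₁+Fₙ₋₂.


Fibonacci sequence: 1, 1, 2, 3, 5, 8, 13, 21
F(8) = 21

F(8) = 21


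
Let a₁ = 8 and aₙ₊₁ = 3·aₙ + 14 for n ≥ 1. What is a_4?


Computing step by step:
a_1 = 8
a_2 = 38
a_3 = 128
a_4 = 398


a_4 = 398


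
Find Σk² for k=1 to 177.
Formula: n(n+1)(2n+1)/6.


n = 177
n(n+1)(2n+1)/6 = 177×178×355/6
= 11184630/6 = 1864105

Σk² = 1864105


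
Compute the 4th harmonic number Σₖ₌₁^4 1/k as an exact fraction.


H_4 = 1/1 + 1/2 + 1/3 + 1/4
= 25/12
≈ 2.0833

H_4 = 25/12 ≈ 2.0833


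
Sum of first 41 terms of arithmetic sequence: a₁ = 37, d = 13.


aₙ = 37 + (41-1)×13 = 557
Sₙ = n(a₁+aₙ)/2 = 41×(37+557)/2
= 41×594/2 = 12177

S_41 = 12177


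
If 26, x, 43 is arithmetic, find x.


AM = (26 + 43)/2 = 69/2 = 34.5

AM = 34.5


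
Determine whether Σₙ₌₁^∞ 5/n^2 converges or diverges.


p-series test: Σ c/n^p converges if p > 1, diverges if p ≤ 1 (constant c > 0 doesn't affect convergence).
p = 2
2 > 1 → CONVERGES

Converges (p = 2 > 1)


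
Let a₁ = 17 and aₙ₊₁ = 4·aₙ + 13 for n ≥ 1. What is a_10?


Computing step by step:
a_1 = 17
a_2 = 81
a_3 = 337
a_4 = 1361
a_5 = 5457
a_6 = 21841
a_7 = 87377
a_8 = 349521
a_9 = 1398097
a_10 = 5592401


a_10 = 5592401


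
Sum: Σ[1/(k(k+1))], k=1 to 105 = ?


1/(k(k+1)) = 1/k - 1/(k+1) (partial fractions)
Telescoping: Σ = 1 - 1/106 = 105/106

Sum = 105/106


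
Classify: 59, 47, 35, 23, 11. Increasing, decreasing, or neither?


Differences: -12, -12, -12, -12
All differences < 0 → strictly DECREASING

Monotonically decreasing


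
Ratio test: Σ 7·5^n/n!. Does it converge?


aₙ = 7·5^n/n!
a_{n+1}/aₙ = 5^(n+1)/(n+1)! × n!/5^n  (constant 7 cancels)
= 5/(n+1)
L = lim(n→∞) 5/(n+1) = 0
L < 1 → series CONVERGES

Converges (ratio test: L = 0 < 1)


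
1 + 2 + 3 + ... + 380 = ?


n(n+1)/2 = 380×381/2 = 144780/2 = 72390

Σk = 72390


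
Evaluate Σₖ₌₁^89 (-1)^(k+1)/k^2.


S = 1 - 1/4 + 1/9 - 1/16 + 1/25 - 1/36 + 1/49 - 1/64 ± ...
= 0.8225
(Full series converges to +π²/12 ≈ +0.8225)

S_89 = 0.8225


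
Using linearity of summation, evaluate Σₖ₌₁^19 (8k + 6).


Σ(8k+6) = 8·Σk + 6·n
= 8·190 + 6·19
= 1520 + 114 = 1634

Σ = 1634


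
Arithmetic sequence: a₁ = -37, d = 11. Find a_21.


aₙ = a₁ + (n-1)d
= -37 + (21-1)×11
= -37 + 220
= 183

a_21 = 183


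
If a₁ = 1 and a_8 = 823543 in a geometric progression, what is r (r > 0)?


r^(n-1) = aₙ/a₁
r^7 = 823543/1 = 823543
r = 823543^(1/7)
= 7

r = 7


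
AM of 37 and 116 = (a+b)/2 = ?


AM = (37 + 116)/2 = 153/2 = 76.5

AM = 76.5


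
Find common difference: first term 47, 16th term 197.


d = (aₙ - a₁)/(n-1)
= (197 - 47)/(16-1)
= 150/15 = 10

d = 10


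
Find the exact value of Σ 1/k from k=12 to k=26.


Σₖ₌12^26 1/k = 1/12 + 1/13 + 1/14 + ... + 1/26
= 22341654331/26771144400
≈ 0.8345

Sum = 22341654331/26771144400 ≈ 0.8345


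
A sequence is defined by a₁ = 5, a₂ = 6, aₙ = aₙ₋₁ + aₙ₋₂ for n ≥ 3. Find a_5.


Computing iteratively: 5, 6, 11, 17, 28
a_5 = 28

a_5 = 28


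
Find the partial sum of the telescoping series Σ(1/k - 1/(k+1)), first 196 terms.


Telescoping: adjacent terms cancel.
= 1/1 - 1/197
= 1 - 1/197 = 196/197

Sum = 196/197


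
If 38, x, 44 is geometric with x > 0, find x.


GM = √(38×44) = √1672 = 40.8901

GM = 40.8901


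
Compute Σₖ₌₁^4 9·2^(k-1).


Sₙ = 9×(2^4 - 1)/(2 - 1)
= 9×(16 - 1)/1
= 9×15/1
= 135

S_4 = 135


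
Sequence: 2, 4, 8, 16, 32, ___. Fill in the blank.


Pattern: geometric (r=2)
Terms: 2, 4, 8, 16, 32
Next term = 64

Next term = 64


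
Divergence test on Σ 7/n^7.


lim(n→∞) 7/n^7 = 0
lim aₙ = 0 → nth-term test is INCONCLUSIVE
(Need other tests; this is actually a convergent p-series with p=7 > 1)

Inconclusive (lim aₙ = 0; need another test)


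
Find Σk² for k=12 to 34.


Σₖ₌12^34 k² = Σₖ₌₁^34 k² − Σₖ₌₁^11 k²
= 34·35·69/6 − 11·12·23/6
= 13685 − 506 = 13179

Σk² = 13179


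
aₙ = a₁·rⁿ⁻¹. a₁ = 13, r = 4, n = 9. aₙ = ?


aₙ = a₁·r^(n-1)
= 13×4^8
= 13×65536
= 851968

a_9 = 851968


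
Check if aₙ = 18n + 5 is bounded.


aₙ = 18n + 5 → as n→∞, aₙ→∞
No finite upper bound exists
The sequence is UNBOUNDED

Unbounded (aₙ → ∞ as n → ∞)


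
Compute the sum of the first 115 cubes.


n(n+1)/2 = 115×116/2 = 6670
Σk³ = 6670² = 44488900

Σk³ = 44488900


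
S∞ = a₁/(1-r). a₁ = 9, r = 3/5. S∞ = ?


S∞ = a₁/(1-r) = 9/(1 - 3/5)
= 9/(2/5)
= 45/2

S∞ = 45/2


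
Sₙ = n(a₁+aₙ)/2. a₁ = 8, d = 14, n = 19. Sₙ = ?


aₙ = 8 + (19-1)×14 = 260
Sₙ = n(a₁+aₙ)/2 = 19×(8+260)/2
= 19×268/2 = 2546

S_19 = 2546


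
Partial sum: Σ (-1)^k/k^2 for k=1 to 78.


S = -1 + 1/4 - 1/9 + 1/16 - 1/25 + 1/36 - 1/49 + 1/64 ± ...
= -0.8224
(Full series converges to -π²/12 ≈ -0.8225)

S_78 = -0.8224


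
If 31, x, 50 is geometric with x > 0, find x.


GM = √(31×50) = √1550 = 39.37

GM = 39.37


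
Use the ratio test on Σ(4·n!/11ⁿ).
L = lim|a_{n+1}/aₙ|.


aₙ = 4·n!/11^n
a_{n+1}/aₙ = (n+1)!/11^(n+1) × 11^n/n!  (constant 4 cancels)
= (n+1)/11
L = lim(n→∞) (n+1)/11 = ∞
L > 1 → series DIVERGES

Diverges (ratio test: L = ∞ > 1)


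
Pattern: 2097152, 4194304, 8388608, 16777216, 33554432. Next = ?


Pattern: powers of 2: 2ⁿ
Terms: 2097152, 4194304, 8388608, 16777216, 33554432
Next term = 67108864

Next term = 67108864


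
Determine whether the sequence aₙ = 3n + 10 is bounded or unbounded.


aₙ = 3n + 10 → as n→∞, aₙ→∞
No finite upper bound exists
The sequence is UNBOUNDED

Unbounded (aₙ → ∞ as n → ∞)


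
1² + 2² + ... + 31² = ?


n = 31
n(n+1)(2n+1)/6 = 31×32×63/6
= 62496/6 = 10416

Σk² = 10416


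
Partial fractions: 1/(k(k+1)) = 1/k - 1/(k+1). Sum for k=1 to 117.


1/(k(k+1)) = 1/k - 1/(k+1) (partial fractions)
Telescoping: Σ = 1 - 1/118 = 117/118

Sum = 117/118


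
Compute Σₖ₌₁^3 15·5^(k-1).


Sₙ = 15×(5^3 - 1)/(5 - 1)
= 15×(125 - 1)/4
= 15×124/4
= 465

S_3 = 465


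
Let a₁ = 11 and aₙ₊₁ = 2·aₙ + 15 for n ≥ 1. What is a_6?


Computing step by step:
a_1 = 11
a_2 = 37
a_3 = 89
a_4 = 193
a_5 = 401
a_6 = 817


a_6 = 817


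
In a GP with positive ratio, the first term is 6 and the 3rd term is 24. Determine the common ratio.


r^(n-1) = aₙ/a₁
r^2 = 24/6 = 4
r = 4^(1/2)
= ±2; taking r > 0 gives r = 2

r = 2


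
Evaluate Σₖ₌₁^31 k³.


n(n+1)/2 = 31×32/2 = 496
Σk³ = 496² = 246016

Σk³ = 246016


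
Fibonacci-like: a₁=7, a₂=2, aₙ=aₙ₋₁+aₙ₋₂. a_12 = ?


Computing iteratively: 7, 2, 9, 11, 20, 31, 51, 82, 133, 215, 348, 563
a_12 = 563

a_12 = 563


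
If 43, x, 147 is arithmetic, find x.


AM = (43 + 147)/2 = 190/2 = 95

AM = 95


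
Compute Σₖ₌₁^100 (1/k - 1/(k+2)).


Telescoping with gap 2: two head and two tail terms survive.
= (1 + 1/2) - (1/101 + 1/102)
= 3/2 - 1/101 - 1/102 = 7625/5151

Sum = 7625/5151


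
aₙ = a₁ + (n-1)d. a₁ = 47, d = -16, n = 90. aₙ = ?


aₙ = a₁ + (n-1)d
= 47 + (90-1)×-16
= 47 - 1424
= -1377

a_90 = -1377


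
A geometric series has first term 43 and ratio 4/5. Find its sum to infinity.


S∞ = a₁/(1-r) = 43/(1 - 4/5)
= 43/(1/5)
= 215

S∞ = 215


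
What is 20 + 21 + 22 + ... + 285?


Σₖ₌20^285 k = Σₖ₌₁^285 k − Σₖ₌₁^19 k
= 285·286/2 − 19·20/2
= 40755 − 190 = 40565

Σk = 40565


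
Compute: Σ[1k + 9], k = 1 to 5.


Σ(1k+9) = 1·Σk + 9·n
= 1·15 + 9·5
= 15 + 45 = 60

Σ = 60


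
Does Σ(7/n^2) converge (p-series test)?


p-series test: Σ c/n^p converges if p > 1, diverges if p ≤ 1 (constant c > 0 doesn't affect convergence).
p = 2
2 > 1 → CONVERGES

Converges (p = 2 > 1)


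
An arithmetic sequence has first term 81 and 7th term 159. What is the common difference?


d = (aₙ - a₁)/(n-1)
= (159 - 81)/(7-1)
= 78/6 = 13

d = 13


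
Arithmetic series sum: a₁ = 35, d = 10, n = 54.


aₙ = 35 + (54-1)×10 = 565
Sₙ = n(a₁+aₙ)/2 = 54×(35+565)/2
= 54×600/2 = 16200

S_54 = 16200


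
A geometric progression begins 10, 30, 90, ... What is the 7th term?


aₙ = a₁·r^(n-1)
= 10×3^6
= 10×729
= 7290

a_7 = 7290


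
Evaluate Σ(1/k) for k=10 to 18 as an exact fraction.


Σₖ₌10^18 1/k = 1/10 + 1/11 + 1/12 + 1/13 + 1/14 + 1/15 + 1/16 + 1/17 + 1/18
= 1632341/2450448
≈ 0.6661

Sum = 1632341/2450448 ≈ 0.6661


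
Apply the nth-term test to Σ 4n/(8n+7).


lim(n→∞) 4n/(8n+7) = 4/8 = 1/2  (divide numerator and denominator by n)
lim aₙ = 1/2 ≠ 0 → series DIVERGES

Diverges (lim aₙ = 1/2 ≠ 0)


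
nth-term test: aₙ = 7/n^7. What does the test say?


lim(n→∞) 7/n^7 = 0
lim aₙ = 0 → nth-term test is INCONCLUSIVE
(Need other tests; this is actually a convergent p-series with p=7 > 1)

Inconclusive (lim aₙ = 0; need another test)


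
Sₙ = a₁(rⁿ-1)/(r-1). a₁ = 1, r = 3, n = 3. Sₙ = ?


Sₙ = 1×(3^3 - 1)/(3 - 1)
= 1×(27 - 1)/2
= 1×26/2
= 13

S_3 = 13


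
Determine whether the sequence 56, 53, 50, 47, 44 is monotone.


Differences: -3, -3, -3, -3
All differences < 0 → strictly DECREASING

Monotonically decreasing


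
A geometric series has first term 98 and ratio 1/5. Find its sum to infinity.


S∞ = a₁/(1-r) = 98/(1 - 1/5)
= 98/(4/5)
= 245/2

S∞ = 245/2


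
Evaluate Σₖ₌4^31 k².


Σₖ₌4^31 k² = Σₖ₌₁^31 k² − Σₖ₌₁^3 k²
= 31·32·63/6 − 3·4·7/6
= 10416 − 14 = 10402

Σk² = 10402


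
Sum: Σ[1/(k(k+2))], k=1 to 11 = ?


1/(k(k+2)) = (1/2)·(1/k - 1/(k+2)) (partial fractions)
Telescoping: Σ = (1/2)·(1 + 1/2 - 1/12 - 1/13) = 209/312

Sum = 209/312


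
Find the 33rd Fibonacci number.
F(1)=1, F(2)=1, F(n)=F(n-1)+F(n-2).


Fibonacci sequence: 1, 1, 2, 3, 5, 8, 13, 21, 34, 55, 89, ...
F(33) = 3524578

F(33) = 3524578


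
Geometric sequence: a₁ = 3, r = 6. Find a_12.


aₙ = a₁·r^(n-1)
= 3×6^11
= 3×362797056
= 1088391168

a_12 = 1088391168


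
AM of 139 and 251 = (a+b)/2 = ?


AM = (139 + 251)/2 = 390/2 = 195

AM = 195


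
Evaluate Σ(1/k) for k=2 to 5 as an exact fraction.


Σₖ₌2^5 1/k = 1/2 + 1/3 + 1/4 + 1/5
= 77/60
≈ 1.2833

Sum = 77/60 ≈ 1.2833


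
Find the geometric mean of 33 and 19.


GM = √(33×19) = √627 = 25.04

GM = 25.04


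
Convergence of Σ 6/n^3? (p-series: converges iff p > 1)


p-series test: Σ c/n^p converges if p > 1, diverges if p ≤ 1 (constant c > 0 doesn't affect convergence).
p = 3
3 > 1 → CONVERGES

Converges (p = 3 > 1)
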